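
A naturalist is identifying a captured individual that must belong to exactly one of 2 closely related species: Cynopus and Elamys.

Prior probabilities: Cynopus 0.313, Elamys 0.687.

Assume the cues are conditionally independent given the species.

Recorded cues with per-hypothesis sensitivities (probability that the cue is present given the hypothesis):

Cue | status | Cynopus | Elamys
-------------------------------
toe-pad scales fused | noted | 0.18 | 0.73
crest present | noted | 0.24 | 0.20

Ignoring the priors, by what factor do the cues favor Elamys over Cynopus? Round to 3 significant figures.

3.38

The Bayes factor is the ratio of the joint likelihoods of the cue pattern under the two hypotheses.
  Elamys: 0.73 × 0.20 = 0.146
  Cynopus: 0.18 × 0.24 = 0.0432
Bayes factor = 0.146 / 0.0432 ≈ 3.38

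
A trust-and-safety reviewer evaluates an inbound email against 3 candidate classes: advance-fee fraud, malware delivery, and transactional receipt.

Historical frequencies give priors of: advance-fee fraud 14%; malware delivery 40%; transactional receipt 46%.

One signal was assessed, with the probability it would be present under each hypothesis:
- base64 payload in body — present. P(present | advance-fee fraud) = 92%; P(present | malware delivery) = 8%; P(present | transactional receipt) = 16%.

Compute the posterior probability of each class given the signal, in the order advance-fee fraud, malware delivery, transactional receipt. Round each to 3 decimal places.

0.549, 0.137, 0.314

Multiply each prior by the likelihood of the signal:
  advance-fee fraud: 0.14 × 0.92 = 0.1288
  malware delivery: 0.40 × 0.08 = 0.032
  transactional receipt: 0.46 × 0.16 = 0.0736
Marginal likelihood of the evidence = 0.2344.
P(advance-fee fraud | evidence) = 0.1288 / 0.2344 ≈ 0.549
P(malware delivery | evidence) = 0.032 / 0.2344 ≈ 0.137
P(transactional receipt | evidence) = 0.0736 / 0.2344 ≈ 0.314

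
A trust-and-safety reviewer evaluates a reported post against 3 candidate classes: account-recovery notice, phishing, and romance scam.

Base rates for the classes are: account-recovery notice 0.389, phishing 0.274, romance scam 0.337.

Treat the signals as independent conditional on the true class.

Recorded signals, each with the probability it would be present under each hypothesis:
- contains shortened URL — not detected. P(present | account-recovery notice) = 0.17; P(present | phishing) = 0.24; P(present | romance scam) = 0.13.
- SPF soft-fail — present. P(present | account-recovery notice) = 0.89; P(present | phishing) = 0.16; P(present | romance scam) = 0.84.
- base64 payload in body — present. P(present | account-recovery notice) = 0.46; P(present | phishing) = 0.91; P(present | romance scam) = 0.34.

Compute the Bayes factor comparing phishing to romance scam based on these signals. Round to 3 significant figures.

The Bayes factor is the ratio of the joint likelihoods of the signal pattern under the two hypotheses (using 1 − P(present | H) for each absent signal).
  phishing: (1 − 0.24) × 0.16 × 0.91 = 0.11066
  romance scam: (1 − 0.13) × 0.84 × 0.34 = 0.24847
Bayes factor = 0.11066 / 0.24847 ≈ 0.445

0.445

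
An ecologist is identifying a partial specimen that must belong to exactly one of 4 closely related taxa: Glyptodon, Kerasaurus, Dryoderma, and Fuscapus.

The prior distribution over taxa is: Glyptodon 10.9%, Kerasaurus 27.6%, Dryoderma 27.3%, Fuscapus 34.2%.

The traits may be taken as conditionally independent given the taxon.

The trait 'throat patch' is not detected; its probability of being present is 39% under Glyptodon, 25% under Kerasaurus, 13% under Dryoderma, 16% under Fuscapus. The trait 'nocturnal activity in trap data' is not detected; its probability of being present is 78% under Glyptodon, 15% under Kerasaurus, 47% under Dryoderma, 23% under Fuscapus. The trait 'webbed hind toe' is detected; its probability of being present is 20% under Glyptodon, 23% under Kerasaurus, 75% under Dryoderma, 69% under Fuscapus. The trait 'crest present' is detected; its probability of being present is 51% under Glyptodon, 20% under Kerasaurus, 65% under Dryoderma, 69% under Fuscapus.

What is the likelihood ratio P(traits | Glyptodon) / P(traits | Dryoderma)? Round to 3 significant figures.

0.0609

Take the product of per-trait likelihoods under each hypothesis (using 1 − P(present | H) for each absent trait), then divide.
  Glyptodon: (1 − 0.39) × (1 − 0.78) × 0.20 × 0.51 = 0.013688
  Dryoderma: (1 − 0.13) × (1 − 0.47) × 0.75 × 0.65 = 0.22479
Bayes factor = 0.013688 / 0.22479 ≈ 0.0609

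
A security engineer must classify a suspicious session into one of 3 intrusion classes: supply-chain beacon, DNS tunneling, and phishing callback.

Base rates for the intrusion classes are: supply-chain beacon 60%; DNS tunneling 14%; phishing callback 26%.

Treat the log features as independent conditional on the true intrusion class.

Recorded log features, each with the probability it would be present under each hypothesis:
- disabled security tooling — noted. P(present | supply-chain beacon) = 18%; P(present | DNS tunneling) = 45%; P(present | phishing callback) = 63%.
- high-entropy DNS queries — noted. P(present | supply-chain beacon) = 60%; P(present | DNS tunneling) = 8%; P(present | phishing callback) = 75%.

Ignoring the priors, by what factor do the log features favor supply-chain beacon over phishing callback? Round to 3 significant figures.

Joint likelihood of the log feature pattern under each hypothesis:
  supply-chain beacon: 0.18 × 0.60 = 0.108
  phishing callback: 0.63 × 0.75 = 0.4725
Bayes factor = 0.108 / 0.4725 ≈ 0.229

0.229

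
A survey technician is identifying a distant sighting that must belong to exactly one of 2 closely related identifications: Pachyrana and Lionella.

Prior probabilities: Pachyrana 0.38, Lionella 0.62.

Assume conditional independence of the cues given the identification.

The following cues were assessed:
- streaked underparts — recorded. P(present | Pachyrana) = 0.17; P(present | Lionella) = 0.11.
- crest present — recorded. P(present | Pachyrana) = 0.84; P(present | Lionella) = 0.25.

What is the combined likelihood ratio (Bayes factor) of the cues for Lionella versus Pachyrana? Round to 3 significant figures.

0.193

Joint likelihood of the cue pattern under each hypothesis:
  Lionella: 0.11 × 0.25 = 0.0275
  Pachyrana: 0.17 × 0.84 = 0.1428
Bayes factor = 0.0275 / 0.1428 ≈ 0.193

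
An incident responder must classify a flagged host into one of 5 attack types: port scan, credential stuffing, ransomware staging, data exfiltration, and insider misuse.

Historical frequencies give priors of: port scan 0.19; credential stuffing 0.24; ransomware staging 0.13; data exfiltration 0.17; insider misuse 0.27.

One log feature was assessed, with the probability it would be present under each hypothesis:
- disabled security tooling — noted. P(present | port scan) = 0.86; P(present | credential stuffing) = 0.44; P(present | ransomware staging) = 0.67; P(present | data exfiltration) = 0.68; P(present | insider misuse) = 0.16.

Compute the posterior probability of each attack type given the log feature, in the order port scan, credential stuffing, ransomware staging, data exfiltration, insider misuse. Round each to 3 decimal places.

0.317, 0.205, 0.169, 0.225, 0.084

Multiply each prior by the likelihood of the log feature:
  port scan: 0.19 × 0.86 = 0.1634
  credential stuffing: 0.24 × 0.44 = 0.1056
  ransomware staging: 0.13 × 0.67 = 0.0871
  data exfiltration: 0.17 × 0.68 = 0.1156
  insider misuse: 0.27 × 0.16 = 0.0432
The unnormalized weights sum to 0.5149.
P(port scan | evidence) = 0.1634 / 0.5149 ≈ 0.317
P(credential stuffing | evidence) = 0.1056 / 0.5149 ≈ 0.205
P(ransomware staging | evidence) = 0.0871 / 0.5149 ≈ 0.169
P(data exfiltration | evidence) = 0.1156 / 0.5149 ≈ 0.225
P(insider misuse | evidence) = 0.0432 / 0.5149 ≈ 0.084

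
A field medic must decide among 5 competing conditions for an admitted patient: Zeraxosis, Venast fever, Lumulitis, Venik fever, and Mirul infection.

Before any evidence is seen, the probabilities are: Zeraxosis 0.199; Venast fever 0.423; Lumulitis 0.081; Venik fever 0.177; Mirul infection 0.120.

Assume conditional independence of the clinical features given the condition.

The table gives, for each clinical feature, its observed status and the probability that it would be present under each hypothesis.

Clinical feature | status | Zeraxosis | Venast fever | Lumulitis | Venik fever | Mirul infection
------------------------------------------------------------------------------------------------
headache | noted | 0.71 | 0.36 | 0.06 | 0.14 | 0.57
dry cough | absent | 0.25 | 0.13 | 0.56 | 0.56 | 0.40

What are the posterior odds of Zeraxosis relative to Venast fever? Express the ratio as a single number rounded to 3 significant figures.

The normalizing constant cancels in an odds ratio, so compute prior × likelihood for the two hypotheses only (using 1 − P(present | H) for each absent clinical feature):
  Zeraxosis: 0.199 × 0.71 × (1 − 0.25) = 0.10597
  Venast fever: 0.423 × 0.36 × (1 − 0.13) = 0.13248
Odds(Zeraxosis : Venast fever) = 0.10597 / 0.13248 ≈ 0.800.

0.800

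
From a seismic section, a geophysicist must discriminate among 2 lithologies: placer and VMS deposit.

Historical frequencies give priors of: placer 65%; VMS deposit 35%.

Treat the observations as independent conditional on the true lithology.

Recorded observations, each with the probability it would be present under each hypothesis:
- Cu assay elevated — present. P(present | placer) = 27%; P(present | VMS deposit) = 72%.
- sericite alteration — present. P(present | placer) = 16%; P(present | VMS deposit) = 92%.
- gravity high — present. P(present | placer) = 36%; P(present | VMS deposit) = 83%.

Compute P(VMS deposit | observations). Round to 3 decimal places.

0.950

By Bayes' rule with conditional independence, the unnormalized weight for each hypothesis is prior × ∏ likelihoods:
  placer: 0.65 × 0.27 × 0.16 × 0.36 = 0.010109
  VMS deposit: 0.35 × 0.72 × 0.92 × 0.83 = 0.19243
Marginal likelihood of the evidence = 0.20254.
P(VMS deposit | evidence) = 0.19243 / 0.20254 ≈ 0.950.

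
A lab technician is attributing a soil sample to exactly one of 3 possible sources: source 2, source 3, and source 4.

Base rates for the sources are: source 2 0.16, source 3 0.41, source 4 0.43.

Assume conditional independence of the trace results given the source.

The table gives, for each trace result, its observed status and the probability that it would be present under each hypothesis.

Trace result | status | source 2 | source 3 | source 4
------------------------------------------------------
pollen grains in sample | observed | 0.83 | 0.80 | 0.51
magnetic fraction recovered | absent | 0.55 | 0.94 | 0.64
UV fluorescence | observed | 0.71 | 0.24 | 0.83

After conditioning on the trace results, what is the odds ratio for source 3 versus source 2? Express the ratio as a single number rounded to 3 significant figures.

0.111

Unnormalized posterior weight (prior times the trace result likelihoods) for each of the two hypotheses (using 1 − P(present | H) for each absent trace result):
  source 3: 0.41 × 0.80 × (1 − 0.94) × 0.24 = 0.0047232
  source 2: 0.16 × 0.83 × (1 − 0.55) × 0.71 = 0.04243
Odds(source 3 : source 2) = 0.0047232 / 0.04243 ≈ 0.111.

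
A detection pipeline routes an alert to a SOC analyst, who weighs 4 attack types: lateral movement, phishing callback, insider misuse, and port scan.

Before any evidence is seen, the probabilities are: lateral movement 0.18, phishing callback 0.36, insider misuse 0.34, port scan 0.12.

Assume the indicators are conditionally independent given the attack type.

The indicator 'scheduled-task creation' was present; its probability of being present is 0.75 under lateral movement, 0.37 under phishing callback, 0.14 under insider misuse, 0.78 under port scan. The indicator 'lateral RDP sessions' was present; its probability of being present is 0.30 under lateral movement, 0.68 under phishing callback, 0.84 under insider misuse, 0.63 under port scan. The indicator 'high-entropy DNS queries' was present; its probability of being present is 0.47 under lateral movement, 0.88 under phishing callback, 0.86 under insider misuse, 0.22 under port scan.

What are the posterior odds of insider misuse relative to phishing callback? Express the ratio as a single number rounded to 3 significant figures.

0.431

Posterior odds equal prior odds times the likelihood ratio; only the two competing hypotheses matter.
  insider misuse: 0.34 × 0.14 × 0.84 × 0.86 = 0.034386
  phishing callback: 0.36 × 0.37 × 0.68 × 0.88 = 0.079707
Posterior odds = 0.034386 / 0.079707 ≈ 0.431.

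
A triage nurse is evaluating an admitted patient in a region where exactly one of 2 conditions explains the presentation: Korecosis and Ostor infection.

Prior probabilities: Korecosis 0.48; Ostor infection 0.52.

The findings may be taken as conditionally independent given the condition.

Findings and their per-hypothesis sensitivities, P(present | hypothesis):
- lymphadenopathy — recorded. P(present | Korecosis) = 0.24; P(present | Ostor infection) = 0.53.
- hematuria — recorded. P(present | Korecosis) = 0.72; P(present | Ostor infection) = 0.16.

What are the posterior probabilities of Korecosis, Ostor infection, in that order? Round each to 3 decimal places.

By Bayes' rule with conditional independence, the unnormalized weight for each hypothesis is prior × ∏ likelihoods:
  Korecosis: 0.48 × 0.24 × 0.72 = 0.082944
  Ostor infection: 0.52 × 0.53 × 0.16 = 0.044096
Marginal likelihood of the evidence = 0.12704.
P(Korecosis | evidence) = 0.082944 / 0.12704 ≈ 0.653
P(Ostor infection | evidence) = 0.044096 / 0.12704 ≈ 0.347

0.653, 0.347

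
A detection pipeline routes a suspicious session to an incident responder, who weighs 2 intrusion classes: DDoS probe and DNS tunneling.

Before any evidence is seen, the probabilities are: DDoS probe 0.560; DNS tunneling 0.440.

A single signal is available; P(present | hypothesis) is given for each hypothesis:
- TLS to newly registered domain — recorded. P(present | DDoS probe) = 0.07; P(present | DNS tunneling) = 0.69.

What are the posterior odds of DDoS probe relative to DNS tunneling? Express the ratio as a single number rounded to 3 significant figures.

0.129

Posterior odds equal prior odds times the likelihood ratio; only the two competing hypotheses matter.
  DDoS probe: 0.560 × 0.07 = 0.0392
  DNS tunneling: 0.440 × 0.69 = 0.3036
Odds(DDoS probe : DNS tunneling) = 0.0392 / 0.3036 ≈ 0.129.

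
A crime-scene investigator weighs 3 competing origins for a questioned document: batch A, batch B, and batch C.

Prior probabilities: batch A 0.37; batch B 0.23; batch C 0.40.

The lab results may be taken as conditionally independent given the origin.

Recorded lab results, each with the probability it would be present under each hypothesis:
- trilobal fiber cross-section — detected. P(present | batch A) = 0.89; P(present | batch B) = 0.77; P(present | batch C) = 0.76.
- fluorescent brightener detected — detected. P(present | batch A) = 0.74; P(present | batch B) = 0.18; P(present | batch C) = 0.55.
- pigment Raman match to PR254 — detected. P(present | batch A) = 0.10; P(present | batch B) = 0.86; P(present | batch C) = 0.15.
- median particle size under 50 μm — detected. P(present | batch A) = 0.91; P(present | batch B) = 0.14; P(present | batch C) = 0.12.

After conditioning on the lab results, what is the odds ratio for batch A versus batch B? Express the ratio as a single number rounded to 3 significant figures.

5.78

Unnormalized posterior weight (prior times the lab result likelihoods) for each of the two hypotheses:
  batch A: 0.37 × 0.89 × 0.74 × 0.10 × 0.91 = 0.022175
  batch B: 0.23 × 0.77 × 0.18 × 0.86 × 0.14 = 0.0038381
Posterior odds = 0.022175 / 0.0038381 ≈ 5.78.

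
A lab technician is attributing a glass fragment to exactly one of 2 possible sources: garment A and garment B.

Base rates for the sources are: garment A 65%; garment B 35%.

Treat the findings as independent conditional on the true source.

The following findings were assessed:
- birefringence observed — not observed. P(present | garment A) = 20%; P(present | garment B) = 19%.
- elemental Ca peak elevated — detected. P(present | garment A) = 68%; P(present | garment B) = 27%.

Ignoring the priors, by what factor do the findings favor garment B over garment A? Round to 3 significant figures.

0.402

Joint likelihood of the evidence pattern under each hypothesis (using 1 − P(present | H) for each absent finding):
  garment B: (1 − 0.19) × 0.27 = 0.2187
  garment A: (1 − 0.20) × 0.68 = 0.544
Bayes factor = 0.2187 / 0.544 ≈ 0.402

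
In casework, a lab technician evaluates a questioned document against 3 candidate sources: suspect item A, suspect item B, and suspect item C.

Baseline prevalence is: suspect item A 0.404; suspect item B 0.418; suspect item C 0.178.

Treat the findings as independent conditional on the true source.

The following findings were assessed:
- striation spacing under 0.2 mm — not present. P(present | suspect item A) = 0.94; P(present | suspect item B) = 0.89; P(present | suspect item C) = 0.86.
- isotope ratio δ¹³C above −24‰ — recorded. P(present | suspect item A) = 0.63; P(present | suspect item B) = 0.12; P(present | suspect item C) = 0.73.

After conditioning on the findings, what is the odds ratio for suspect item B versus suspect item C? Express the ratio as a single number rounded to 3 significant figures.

The normalizing constant cancels in an odds ratio, so compute prior × likelihood for the two hypotheses only (using 1 − P(present | H) for each absent finding):
  suspect item B: 0.418 × (1 − 0.89) × 0.12 = 0.0055176
  suspect item C: 0.178 × (1 − 0.86) × 0.73 = 0.018192
Posterior odds = 0.0055176 / 0.018192 ≈ 0.303.

0.303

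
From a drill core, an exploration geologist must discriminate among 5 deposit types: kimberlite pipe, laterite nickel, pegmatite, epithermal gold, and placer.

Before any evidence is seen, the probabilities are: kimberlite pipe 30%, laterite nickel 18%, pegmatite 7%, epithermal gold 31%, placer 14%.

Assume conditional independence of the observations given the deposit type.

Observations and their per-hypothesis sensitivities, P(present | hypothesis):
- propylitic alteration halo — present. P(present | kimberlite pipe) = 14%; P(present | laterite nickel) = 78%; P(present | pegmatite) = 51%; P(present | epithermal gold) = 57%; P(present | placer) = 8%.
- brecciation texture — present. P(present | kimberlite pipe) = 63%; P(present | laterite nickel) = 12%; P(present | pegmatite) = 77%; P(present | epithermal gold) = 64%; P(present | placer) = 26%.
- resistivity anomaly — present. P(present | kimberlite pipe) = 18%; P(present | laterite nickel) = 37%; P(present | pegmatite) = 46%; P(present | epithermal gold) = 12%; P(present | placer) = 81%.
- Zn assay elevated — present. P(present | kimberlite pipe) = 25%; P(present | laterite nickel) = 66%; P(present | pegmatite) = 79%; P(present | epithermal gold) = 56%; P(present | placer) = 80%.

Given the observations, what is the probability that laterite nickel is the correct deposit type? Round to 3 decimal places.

By Bayes' rule with conditional independence, the unnormalized weight for each hypothesis is prior × ∏ likelihoods:
  kimberlite pipe: 0.30 × 0.14 × 0.63 × 0.18 × 0.25 = 0.0011907
  laterite nickel: 0.18 × 0.78 × 0.12 × 0.37 × 0.66 = 0.0041143
  pegmatite: 0.07 × 0.51 × 0.77 × 0.46 × 0.79 = 0.0099895
  epithermal gold: 0.31 × 0.57 × 0.64 × 0.12 × 0.56 = 0.0075995
  placer: 0.14 × 0.08 × 0.26 × 0.81 × 0.80 = 0.001887
The unnormalized weights sum to 0.024781.
P(laterite nickel | evidence) = 0.0041143 / 0.024781 ≈ 0.166.

0.166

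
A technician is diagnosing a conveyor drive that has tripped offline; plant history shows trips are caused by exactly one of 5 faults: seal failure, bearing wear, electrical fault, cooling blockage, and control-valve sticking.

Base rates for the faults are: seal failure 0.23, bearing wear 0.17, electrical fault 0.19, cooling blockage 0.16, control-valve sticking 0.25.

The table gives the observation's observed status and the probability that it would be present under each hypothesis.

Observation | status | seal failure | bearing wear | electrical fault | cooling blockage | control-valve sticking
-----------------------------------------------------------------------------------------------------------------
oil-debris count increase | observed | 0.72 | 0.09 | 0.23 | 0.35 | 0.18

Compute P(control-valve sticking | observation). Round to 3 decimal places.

0.138

For each hypothesis, the unnormalized posterior weight is prior × likelihood:
  seal failure: 0.23 × 0.72 = 0.1656
  bearing wear: 0.17 × 0.09 = 0.0153
  electrical fault: 0.19 × 0.23 = 0.0437
  cooling blockage: 0.16 × 0.35 = 0.056
  control-valve sticking: 0.25 × 0.18 = 0.045
Normalizing constant Z = 0.1656 + 0.0153 + 0.0437 + 0.056 + 0.045 = 0.3256.
P(control-valve sticking | evidence) = 0.045 / 0.3256 ≈ 0.138.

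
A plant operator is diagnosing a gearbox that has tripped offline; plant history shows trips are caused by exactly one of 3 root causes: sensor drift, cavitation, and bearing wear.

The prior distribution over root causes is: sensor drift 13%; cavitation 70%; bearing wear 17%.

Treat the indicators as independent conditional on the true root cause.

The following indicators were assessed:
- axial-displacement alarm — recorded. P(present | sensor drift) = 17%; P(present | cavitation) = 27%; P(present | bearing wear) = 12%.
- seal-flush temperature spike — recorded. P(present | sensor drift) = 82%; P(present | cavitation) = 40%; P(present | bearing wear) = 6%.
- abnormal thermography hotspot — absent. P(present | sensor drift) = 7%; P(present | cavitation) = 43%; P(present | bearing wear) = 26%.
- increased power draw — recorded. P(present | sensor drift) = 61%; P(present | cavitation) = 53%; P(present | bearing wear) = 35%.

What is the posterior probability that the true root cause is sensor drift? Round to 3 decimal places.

By Bayes' rule with conditional independence, the unnormalized weight for each hypothesis is prior × ∏ likelihoods (using 1 − P(present | H) for each absent indicator):
  sensor drift: 0.13 × 0.17 × 0.82 × (1 − 0.07) × 0.61 = 0.010281
  cavitation: 0.70 × 0.27 × 0.40 × (1 − 0.43) × 0.53 = 0.022839
  bearing wear: 0.17 × 0.12 × 0.06 × (1 − 0.26) × 0.35 = 0.00031702
The unnormalized weights sum to 0.033436.
P(sensor drift | evidence) = 0.010281 / 0.033436 ≈ 0.307.

0.307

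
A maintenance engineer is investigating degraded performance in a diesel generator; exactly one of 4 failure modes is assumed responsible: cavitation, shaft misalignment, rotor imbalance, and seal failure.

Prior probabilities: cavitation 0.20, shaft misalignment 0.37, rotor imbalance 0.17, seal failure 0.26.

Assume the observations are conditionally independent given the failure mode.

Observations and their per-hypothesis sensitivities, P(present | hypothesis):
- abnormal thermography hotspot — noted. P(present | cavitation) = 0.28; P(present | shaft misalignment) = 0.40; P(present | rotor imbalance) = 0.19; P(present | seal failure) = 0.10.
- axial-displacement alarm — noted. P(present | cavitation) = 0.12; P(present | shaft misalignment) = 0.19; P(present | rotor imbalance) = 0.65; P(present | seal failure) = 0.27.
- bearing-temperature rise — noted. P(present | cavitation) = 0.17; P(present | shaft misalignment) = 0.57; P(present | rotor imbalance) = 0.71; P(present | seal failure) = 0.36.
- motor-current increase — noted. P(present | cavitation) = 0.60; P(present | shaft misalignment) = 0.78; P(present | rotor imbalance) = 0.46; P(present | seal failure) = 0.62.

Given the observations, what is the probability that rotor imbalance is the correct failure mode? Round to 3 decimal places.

Multiply each prior by the joint likelihood of the evidence pattern:
  cavitation: 0.20 × 0.28 × 0.12 × 0.17 × 0.60 = 0.00068544
  shaft misalignment: 0.37 × 0.40 × 0.19 × 0.57 × 0.78 = 0.012502
  rotor imbalance: 0.17 × 0.19 × 0.65 × 0.71 × 0.46 = 0.006857
  seal failure: 0.26 × 0.10 × 0.27 × 0.36 × 0.62 = 0.0015669
The unnormalized weights sum to 0.021611.
P(rotor imbalance | evidence) = 0.006857 / 0.021611 ≈ 0.317.

0.317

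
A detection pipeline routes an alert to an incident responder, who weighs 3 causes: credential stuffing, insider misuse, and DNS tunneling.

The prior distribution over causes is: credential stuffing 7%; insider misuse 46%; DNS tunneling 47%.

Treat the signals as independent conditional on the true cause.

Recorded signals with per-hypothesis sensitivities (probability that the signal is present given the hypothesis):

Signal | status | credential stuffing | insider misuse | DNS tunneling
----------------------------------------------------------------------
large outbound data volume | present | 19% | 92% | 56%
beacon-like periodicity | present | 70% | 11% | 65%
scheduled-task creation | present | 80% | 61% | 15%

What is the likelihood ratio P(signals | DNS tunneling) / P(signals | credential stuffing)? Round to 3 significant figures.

The Bayes factor is the ratio of the joint likelihoods of the signal pattern under the two hypotheses.
  DNS tunneling: 0.56 × 0.65 × 0.15 = 0.0546
  credential stuffing: 0.19 × 0.70 × 0.80 = 0.1064
Bayes factor = 0.0546 / 0.1064 ≈ 0.513

0.513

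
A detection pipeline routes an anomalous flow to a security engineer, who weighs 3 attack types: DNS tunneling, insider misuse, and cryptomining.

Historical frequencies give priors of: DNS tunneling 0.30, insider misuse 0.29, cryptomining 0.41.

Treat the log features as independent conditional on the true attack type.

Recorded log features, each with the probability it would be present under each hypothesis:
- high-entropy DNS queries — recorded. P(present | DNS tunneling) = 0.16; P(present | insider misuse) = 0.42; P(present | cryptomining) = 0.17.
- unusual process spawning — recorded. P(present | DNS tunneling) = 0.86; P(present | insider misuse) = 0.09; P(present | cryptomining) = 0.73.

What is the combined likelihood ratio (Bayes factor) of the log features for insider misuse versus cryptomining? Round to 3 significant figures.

0.305

Take the product of per-log feature likelihoods under each hypothesis, then divide.
  insider misuse: 0.42 × 0.09 = 0.0378
  cryptomining: 0.17 × 0.73 = 0.1241
Bayes factor = 0.0378 / 0.1241 ≈ 0.305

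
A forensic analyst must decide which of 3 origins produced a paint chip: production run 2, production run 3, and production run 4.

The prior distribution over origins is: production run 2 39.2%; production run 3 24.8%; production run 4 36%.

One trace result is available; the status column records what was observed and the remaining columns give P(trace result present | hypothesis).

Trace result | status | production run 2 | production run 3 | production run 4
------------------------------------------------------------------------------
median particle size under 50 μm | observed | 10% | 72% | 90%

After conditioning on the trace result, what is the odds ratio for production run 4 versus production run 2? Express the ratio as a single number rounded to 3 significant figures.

8.27

Posterior odds equal prior odds times the likelihood ratio; only the two competing hypotheses matter.
  production run 4: 0.360 × 0.90 = 0.324
  production run 2: 0.392 × 0.10 = 0.0392
Odds(production run 4 : production run 2) = 0.324 / 0.0392 ≈ 8.27.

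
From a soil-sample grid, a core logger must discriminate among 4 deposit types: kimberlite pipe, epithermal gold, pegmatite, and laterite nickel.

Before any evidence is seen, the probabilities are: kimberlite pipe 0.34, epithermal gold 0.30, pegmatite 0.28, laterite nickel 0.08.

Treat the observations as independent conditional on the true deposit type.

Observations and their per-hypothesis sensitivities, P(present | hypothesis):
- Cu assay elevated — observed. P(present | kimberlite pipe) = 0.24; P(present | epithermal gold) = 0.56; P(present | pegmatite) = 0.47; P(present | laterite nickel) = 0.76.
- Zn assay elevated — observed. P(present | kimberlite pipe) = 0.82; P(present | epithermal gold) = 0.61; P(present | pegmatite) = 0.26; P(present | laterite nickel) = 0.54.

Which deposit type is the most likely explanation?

By Bayes' rule with conditional independence, the unnormalized weight for each hypothesis is prior × ∏ likelihoods:
  kimberlite pipe: 0.34 × 0.24 × 0.82 = 0.066912
  epithermal gold: 0.30 × 0.56 × 0.61 = 0.10248
  pegmatite: 0.28 × 0.47 × 0.26 = 0.034216
  laterite nickel: 0.08 × 0.76 × 0.54 = 0.032832
The unnormalized weights sum to 0.23644.
P(kimberlite pipe | evidence) ≈ 0.066912 / 0.23644 ≈ 0.283
P(epithermal gold | evidence) ≈ 0.10248 / 0.23644 ≈ 0.433
P(pegmatite | evidence) ≈ 0.034216 / 0.23644 ≈ 0.145
P(laterite nickel | evidence) ≈ 0.032832 / 0.23644 ≈ 0.139
The largest is 0.433, so epithermal gold is most probable.

epithermal gold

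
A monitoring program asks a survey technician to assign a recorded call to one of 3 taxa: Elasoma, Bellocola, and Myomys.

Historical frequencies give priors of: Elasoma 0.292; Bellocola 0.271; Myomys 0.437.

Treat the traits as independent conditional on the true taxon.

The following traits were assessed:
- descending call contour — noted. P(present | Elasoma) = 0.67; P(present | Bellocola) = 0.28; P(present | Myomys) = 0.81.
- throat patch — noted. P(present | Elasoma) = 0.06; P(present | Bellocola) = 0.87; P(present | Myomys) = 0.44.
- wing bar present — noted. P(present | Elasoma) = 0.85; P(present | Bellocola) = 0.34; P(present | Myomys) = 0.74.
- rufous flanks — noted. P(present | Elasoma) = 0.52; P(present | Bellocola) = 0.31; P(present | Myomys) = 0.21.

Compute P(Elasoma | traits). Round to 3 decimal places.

0.143

By Bayes' rule with conditional independence, the unnormalized weight for each hypothesis is prior × ∏ likelihoods:
  Elasoma: 0.292 × 0.67 × 0.06 × 0.85 × 0.52 = 0.0051884
  Bellocola: 0.271 × 0.28 × 0.87 × 0.34 × 0.31 = 0.006958
  Myomys: 0.437 × 0.81 × 0.44 × 0.74 × 0.21 = 0.024203
Marginal likelihood of the evidence = 0.036349.
P(Elasoma | evidence) = 0.0051884 / 0.036349 ≈ 0.143.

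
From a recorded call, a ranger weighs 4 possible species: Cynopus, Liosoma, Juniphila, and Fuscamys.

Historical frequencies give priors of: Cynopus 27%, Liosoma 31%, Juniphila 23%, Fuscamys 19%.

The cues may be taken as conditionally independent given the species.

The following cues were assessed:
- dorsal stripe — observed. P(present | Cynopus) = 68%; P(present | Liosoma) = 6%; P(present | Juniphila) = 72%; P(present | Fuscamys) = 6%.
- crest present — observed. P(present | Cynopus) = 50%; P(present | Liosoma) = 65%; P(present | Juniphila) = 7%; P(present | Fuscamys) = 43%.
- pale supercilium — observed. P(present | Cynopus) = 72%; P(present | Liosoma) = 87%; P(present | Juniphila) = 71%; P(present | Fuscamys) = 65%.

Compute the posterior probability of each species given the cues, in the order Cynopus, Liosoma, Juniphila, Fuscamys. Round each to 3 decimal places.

Multiply each prior by the joint likelihood of the cue pattern:
  Cynopus: 0.27 × 0.68 × 0.50 × 0.72 = 0.066096
  Liosoma: 0.31 × 0.06 × 0.65 × 0.87 = 0.010518
  Juniphila: 0.23 × 0.72 × 0.07 × 0.71 = 0.0082303
  Fuscamys: 0.19 × 0.06 × 0.43 × 0.65 = 0.0031863
Marginal likelihood of the evidence = 0.088031.
P(Cynopus | evidence) = 0.066096 / 0.088031 ≈ 0.751
P(Liosoma | evidence) = 0.010518 / 0.088031 ≈ 0.119
P(Juniphila | evidence) = 0.0082303 / 0.088031 ≈ 0.093
P(Fuscamys | evidence) = 0.0031863 / 0.088031 ≈ 0.036

0.751, 0.119, 0.093, 0.036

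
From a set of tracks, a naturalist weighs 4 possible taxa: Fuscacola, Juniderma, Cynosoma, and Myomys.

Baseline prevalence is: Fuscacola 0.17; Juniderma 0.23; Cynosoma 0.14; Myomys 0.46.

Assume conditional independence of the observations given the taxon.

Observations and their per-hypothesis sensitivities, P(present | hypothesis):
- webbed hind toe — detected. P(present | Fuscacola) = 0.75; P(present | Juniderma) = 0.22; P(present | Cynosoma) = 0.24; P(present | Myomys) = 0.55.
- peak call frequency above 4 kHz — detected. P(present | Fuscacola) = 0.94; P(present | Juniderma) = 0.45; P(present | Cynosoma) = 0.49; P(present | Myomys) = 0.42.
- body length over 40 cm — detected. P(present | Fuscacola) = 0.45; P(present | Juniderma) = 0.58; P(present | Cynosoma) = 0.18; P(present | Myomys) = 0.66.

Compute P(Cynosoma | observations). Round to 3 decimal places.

By Bayes' rule with conditional independence, the unnormalized weight for each hypothesis is prior × ∏ likelihoods:
  Fuscacola: 0.17 × 0.75 × 0.94 × 0.45 = 0.053933
  Juniderma: 0.23 × 0.22 × 0.45 × 0.58 = 0.013207
  Cynosoma: 0.14 × 0.24 × 0.49 × 0.18 = 0.0029635
  Myomys: 0.46 × 0.55 × 0.42 × 0.66 = 0.070132
The unnormalized weights sum to 0.14023.
P(Cynosoma | evidence) = 0.0029635 / 0.14023 ≈ 0.021.

0.021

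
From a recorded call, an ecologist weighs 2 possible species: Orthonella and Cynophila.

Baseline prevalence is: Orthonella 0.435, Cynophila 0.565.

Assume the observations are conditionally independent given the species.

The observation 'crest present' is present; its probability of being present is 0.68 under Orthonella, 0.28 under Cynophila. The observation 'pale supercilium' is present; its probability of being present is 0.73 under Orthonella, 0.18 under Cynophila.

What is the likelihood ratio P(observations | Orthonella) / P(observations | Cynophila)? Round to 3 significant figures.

The Bayes factor is the ratio of the joint likelihoods of the evidence pattern under the two hypotheses.
  Orthonella: 0.68 × 0.73 = 0.4964
  Cynophila: 0.28 × 0.18 = 0.0504
Bayes factor = 0.4964 / 0.0504 ≈ 9.85

9.85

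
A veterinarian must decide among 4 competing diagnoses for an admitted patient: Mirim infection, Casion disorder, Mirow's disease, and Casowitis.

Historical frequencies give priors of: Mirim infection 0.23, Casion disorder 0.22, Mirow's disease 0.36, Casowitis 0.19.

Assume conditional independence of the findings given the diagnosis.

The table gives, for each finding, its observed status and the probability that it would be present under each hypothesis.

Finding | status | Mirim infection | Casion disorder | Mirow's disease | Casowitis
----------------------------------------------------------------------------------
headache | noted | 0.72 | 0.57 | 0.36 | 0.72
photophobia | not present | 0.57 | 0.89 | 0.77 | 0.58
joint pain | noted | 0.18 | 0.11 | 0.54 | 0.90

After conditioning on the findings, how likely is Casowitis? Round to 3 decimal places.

Multiply each prior by the joint likelihood of the evidence pattern (using 1 − P(present | H) for each absent finding):
  Mirim infection: 0.23 × 0.72 × (1 − 0.57) × 0.18 = 0.012817
  Casion disorder: 0.22 × 0.57 × (1 − 0.89) × 0.11 = 0.0015173
  Mirow's disease: 0.36 × 0.36 × (1 − 0.77) × 0.54 = 0.016096
  Casowitis: 0.19 × 0.72 × (1 − 0.58) × 0.90 = 0.05171
Normalizing constant Z = 0.012817 + 0.0015173 + 0.016096 + 0.05171 = 0.082142.
P(Casowitis | evidence) = 0.05171 / 0.082142 ≈ 0.630.

0.630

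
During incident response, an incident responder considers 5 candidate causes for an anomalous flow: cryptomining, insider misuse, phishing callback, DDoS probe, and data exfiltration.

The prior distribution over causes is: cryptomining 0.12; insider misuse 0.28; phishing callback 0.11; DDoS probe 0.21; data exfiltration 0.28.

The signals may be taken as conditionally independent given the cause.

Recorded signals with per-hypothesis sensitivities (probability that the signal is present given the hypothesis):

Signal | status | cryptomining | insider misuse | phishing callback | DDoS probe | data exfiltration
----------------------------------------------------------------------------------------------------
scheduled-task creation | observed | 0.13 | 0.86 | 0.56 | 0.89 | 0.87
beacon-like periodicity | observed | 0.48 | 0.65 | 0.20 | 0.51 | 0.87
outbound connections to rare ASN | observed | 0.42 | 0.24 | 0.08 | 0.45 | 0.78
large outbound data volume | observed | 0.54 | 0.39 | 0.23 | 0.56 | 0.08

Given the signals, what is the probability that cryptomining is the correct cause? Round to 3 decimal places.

0.032

By Bayes' rule with conditional independence, the unnormalized weight for each hypothesis is prior × ∏ likelihoods:
  cryptomining: 0.12 × 0.13 × 0.48 × 0.42 × 0.54 = 0.0016983
  insider misuse: 0.28 × 0.86 × 0.65 × 0.24 × 0.39 = 0.01465
  phishing callback: 0.11 × 0.56 × 0.20 × 0.08 × 0.23 = 0.00022669
  DDoS probe: 0.21 × 0.89 × 0.51 × 0.45 × 0.56 = 0.02402
  data exfiltration: 0.28 × 0.87 × 0.87 × 0.78 × 0.08 = 0.013225
Normalizing constant Z = 0.0016983 + 0.01465 + 0.00022669 + 0.02402 + 0.013225 = 0.05382.
P(cryptomining | evidence) = 0.0016983 / 0.05382 ≈ 0.032.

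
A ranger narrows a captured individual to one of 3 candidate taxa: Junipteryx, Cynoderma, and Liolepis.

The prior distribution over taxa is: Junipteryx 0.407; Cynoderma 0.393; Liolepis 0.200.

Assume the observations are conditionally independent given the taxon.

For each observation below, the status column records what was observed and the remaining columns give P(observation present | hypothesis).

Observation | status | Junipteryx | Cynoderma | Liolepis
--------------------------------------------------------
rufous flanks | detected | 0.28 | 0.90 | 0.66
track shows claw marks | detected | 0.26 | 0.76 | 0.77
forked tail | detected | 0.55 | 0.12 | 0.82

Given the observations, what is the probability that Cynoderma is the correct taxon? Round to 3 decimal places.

For each hypothesis, the unnormalized posterior weight is prior × product of the observation likelihoods:
  Junipteryx: 0.407 × 0.28 × 0.26 × 0.55 = 0.016296
  Cynoderma: 0.393 × 0.90 × 0.76 × 0.12 = 0.032257
  Liolepis: 0.200 × 0.66 × 0.77 × 0.82 = 0.083345
Marginal likelihood of the evidence = 0.1319.
P(Cynoderma | evidence) = 0.032257 / 0.1319 ≈ 0.245.

0.245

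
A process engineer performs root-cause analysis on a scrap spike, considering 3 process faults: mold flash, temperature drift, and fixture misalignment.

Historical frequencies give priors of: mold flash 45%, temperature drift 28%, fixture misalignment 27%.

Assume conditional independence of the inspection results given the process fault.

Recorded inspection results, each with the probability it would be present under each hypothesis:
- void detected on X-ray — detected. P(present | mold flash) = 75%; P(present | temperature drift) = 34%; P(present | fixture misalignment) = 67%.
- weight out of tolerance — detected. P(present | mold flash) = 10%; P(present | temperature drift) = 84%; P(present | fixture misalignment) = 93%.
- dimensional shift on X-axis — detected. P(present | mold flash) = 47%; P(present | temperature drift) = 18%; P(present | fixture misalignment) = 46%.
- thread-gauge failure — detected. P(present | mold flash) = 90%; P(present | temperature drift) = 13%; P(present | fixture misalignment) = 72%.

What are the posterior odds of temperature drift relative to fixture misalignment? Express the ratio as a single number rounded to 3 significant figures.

Unnormalized posterior weight (prior times the inspection result likelihoods) for each of the two hypotheses:
  temperature drift: 0.28 × 0.34 × 0.84 × 0.18 × 0.13 = 0.0018713
  fixture misalignment: 0.27 × 0.67 × 0.93 × 0.46 × 0.72 = 0.05572
Odds(temperature drift : fixture misalignment) = 0.0018713 / 0.05572 ≈ 0.0336.

0.0336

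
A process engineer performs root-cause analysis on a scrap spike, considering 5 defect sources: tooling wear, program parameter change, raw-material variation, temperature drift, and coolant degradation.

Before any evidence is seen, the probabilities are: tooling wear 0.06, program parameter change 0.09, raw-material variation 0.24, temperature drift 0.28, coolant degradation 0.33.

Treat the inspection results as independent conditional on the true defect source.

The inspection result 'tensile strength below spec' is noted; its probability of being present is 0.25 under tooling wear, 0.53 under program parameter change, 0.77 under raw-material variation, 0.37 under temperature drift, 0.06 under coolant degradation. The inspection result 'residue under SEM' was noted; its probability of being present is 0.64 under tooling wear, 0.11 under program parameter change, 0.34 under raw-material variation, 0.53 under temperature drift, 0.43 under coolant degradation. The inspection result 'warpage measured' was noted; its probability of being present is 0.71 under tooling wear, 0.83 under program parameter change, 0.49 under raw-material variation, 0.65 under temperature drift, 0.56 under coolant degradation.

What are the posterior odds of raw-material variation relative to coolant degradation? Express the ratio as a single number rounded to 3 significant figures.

6.46

Posterior odds equal prior odds times the likelihood ratio; only the two competing hypotheses matter.
  raw-material variation: 0.24 × 0.77 × 0.34 × 0.49 = 0.030788
  coolant degradation: 0.33 × 0.06 × 0.43 × 0.56 = 0.0047678
Posterior odds = 0.030788 / 0.0047678 ≈ 6.46.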